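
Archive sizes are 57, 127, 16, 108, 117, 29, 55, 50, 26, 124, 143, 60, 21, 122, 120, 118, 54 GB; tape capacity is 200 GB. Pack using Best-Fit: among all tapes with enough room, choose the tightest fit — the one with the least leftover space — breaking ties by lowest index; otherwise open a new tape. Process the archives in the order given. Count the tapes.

8 tapes

57 GB → tape 1 (remaining 143 GB)
127 GB → tape 1 (remaining 16 GB)
16 GB → tape 1 (remaining 0 GB)
108 GB → tape 2 (remaining 92 GB)
117 GB → tape 3 (remaining 83 GB)
29 GB → tape 3 (remaining 54 GB)
55 GB → tape 2 (remaining 37 GB)
50 GB → tape 3 (remaining 4 GB)
26 GB → tape 2 (remaining 11 GB)
124 GB → tape 4 (remaining 76 GB)
143 GB → tape 5 (remaining 57 GB)
60 GB → tape 4 (remaining 16 GB)
21 GB → tape 5 (remaining 36 GB)
122 GB → tape 6 (remaining 78 GB)
120 GB → tape 7 (remaining 80 GB)
118 GB → tape 8 (remaining 82 GB)
54 GB → tape 6 (remaining 24 GB)
Final tapes: [57,127,16] [108,55,26] [117,29,50] [124,60] [143,21] [122,54] [120] [118].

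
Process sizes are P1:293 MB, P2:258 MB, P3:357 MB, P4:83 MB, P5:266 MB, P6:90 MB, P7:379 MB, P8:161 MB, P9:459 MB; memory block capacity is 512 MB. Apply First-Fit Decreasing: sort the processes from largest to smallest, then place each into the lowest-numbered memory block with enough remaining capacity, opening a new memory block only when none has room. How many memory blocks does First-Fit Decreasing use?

6

Sorted descending: 459, 379, 357, 293, 266, 258, 161, 90, 83.
459 MB → memory block 1 (remaining 53 MB)
379 MB → memory block 2 (remaining 133 MB)
357 MB → memory block 3 (remaining 155 MB)
293 MB → memory block 4 (remaining 219 MB)
266 MB → memory block 5 (remaining 246 MB)
258 MB → memory block 6 (remaining 254 MB)
161 MB → memory block 4 (remaining 58 MB)
90 MB → memory block 2 (remaining 43 MB)
83 MB → memory block 3 (remaining 72 MB)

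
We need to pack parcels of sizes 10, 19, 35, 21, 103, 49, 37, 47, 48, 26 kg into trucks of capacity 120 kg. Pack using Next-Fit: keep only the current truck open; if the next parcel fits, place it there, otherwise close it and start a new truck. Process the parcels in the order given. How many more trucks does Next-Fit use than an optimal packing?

Next-Fit: [10,19,35,21] [103] [49,37] [47,48] [26] → 5 trucks.
Total size 395 kg; any packing needs at least ⌈395/120⌉ = 4 trucks.
An optimal packing achieves that bound: [103,10] [49,48,21] [47,37,35] [26,19] → 4 trucks.
Excess: 5 − 4 = 1.

1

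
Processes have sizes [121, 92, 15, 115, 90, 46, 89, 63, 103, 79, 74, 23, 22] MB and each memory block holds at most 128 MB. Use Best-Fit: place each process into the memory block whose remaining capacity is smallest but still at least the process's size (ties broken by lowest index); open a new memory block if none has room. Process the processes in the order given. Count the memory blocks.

121 MB → memory block 1 (remaining 7 MB)
92 MB → memory block 2 (remaining 36 MB)
15 MB → memory block 2 (remaining 21 MB)
115 MB → memory block 3 (remaining 13 MB)
90 MB → memory block 4 (remaining 38 MB)
46 MB → memory block 5 (remaining 82 MB)
89 MB → memory block 6 (remaining 39 MB)
63 MB → memory block 5 (remaining 19 MB)
103 MB → memory block 7 (remaining 25 MB)
79 MB → memory block 8 (remaining 49 MB)
74 MB → memory block 9 (remaining 54 MB)
23 MB → memory block 7 (remaining 2 MB)
22 MB → memory block 4 (remaining 16 MB)
Final memory blocks: [121] [92,15] [115] [90,22] [46,63] [89] [103,23] [79] [74].

9 memory blocks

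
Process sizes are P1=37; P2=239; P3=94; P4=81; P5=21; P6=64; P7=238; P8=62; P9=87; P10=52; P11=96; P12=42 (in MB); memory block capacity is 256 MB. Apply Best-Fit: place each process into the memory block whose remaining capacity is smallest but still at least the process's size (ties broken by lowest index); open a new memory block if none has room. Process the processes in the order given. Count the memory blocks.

5

memory block 1: place P1 (37 MB), 219 MB left
memory block 2: place P2 (239 MB), 17 MB left
memory block 1: place P3 (94 MB), 125 MB left
memory block 1: place P4 (81 MB), 44 MB left
memory block 1: place P5 (21 MB), 23 MB left
memory block 3: place P6 (64 MB), 192 MB left
memory block 4: place P7 (238 MB), 18 MB left
memory block 3: place P8 (62 MB), 130 MB left
memory block 3: place P9 (87 MB), 43 MB left
memory block 5: place P10 (52 MB), 204 MB left
memory block 5: place P11 (96 MB), 108 MB left
memory block 3: place P12 (42 MB), 1 MB left
Final memory blocks: [37,94,81,21] [239] [64,62,87,42] [238] [52,96].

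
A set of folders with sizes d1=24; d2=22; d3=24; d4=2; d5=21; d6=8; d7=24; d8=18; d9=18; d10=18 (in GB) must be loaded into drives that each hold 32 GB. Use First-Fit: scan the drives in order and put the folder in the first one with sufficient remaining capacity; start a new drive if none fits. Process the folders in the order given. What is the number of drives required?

8

Put d1 (24 GB) in drive 1; 8 GB remain.
Put d2 (22 GB) in drive 2; 10 GB remain.
Put d3 (24 GB) in drive 3; 8 GB remain.
Put d4 (2 GB) in drive 1; 6 GB remain.
Put d5 (21 GB) in drive 4; 11 GB remain.
Put d6 (8 GB) in drive 2; 2 GB remain.
Put d7 (24 GB) in drive 5; 8 GB remain.
Put d8 (18 GB) in drive 6; 14 GB remain.
Put d9 (18 GB) in drive 7; 14 GB remain.
Put d10 (18 GB) in drive 8; 14 GB remain.
Final drives: [24,2] [22,8] [24] [21] [24] [18] [18] [18].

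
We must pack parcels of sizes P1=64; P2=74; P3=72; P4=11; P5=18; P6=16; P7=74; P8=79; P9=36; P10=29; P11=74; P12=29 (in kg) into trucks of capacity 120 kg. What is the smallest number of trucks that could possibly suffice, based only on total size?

5

Total size = 64 + 74 + 72 + 11 + 18 + 16 + 74 + 79 + 36 + 29 + 74 + 29 = 576 kg.
⌈576 / 120⌉ = 5.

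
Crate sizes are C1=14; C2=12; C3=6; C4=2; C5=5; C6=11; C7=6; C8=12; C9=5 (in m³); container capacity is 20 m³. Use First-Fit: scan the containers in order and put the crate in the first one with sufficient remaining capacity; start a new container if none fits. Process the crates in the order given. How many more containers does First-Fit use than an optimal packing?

First-Fit: [14,6] [12,2,5] [11,6] [12,5] → 4 containers.
Total size 73 m³; any packing needs at least ⌈73/20⌉ = 4 containers.
So 4 is already optimal.

0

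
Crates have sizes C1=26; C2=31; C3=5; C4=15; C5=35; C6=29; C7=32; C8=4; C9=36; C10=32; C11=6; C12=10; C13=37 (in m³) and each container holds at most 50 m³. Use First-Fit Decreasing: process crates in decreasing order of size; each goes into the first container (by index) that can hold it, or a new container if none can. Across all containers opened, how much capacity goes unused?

Sorted descending: 37, 36, 35, 32, 32, 31, 29, 26, 15, 10, 6, 5, 4.
37 m³ → container 1 (remaining 13 m³)
36 m³ → container 2 (remaining 14 m³)
35 m³ → container 3 (remaining 15 m³)
32 m³ → container 4 (remaining 18 m³)
32 m³ → container 5 (remaining 18 m³)
31 m³ → container 6 (remaining 19 m³)
29 m³ → container 7 (remaining 21 m³)
26 m³ → container 8 (remaining 24 m³)
15 m³ → container 3 (remaining 0 m³)
10 m³ → container 1 (remaining 3 m³)
6 m³ → container 2 (remaining 8 m³)
5 m³ → container 2 (remaining 3 m³)
4 m³ → container 4 (remaining 14 m³)
8 containers × 50 m³ = 400 m³; used 298 m³; unused 102 m³.

102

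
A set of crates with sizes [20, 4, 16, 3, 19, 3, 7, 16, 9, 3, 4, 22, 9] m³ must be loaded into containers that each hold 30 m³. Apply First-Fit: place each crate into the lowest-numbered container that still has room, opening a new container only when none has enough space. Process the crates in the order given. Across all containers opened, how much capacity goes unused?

15

Put 20 m³ in container 1; 10 m³ remain.
Put 4 m³ in container 1; 6 m³ remain.
Put 16 m³ in container 2; 14 m³ remain.
Put 3 m³ in container 1; 3 m³ remain.
Put 19 m³ in container 3; 11 m³ remain.
Put 3 m³ in container 1; 0 m³ remain.
Put 7 m³ in container 2; 7 m³ remain.
Put 16 m³ in container 4; 14 m³ remain.
Put 9 m³ in container 3; 2 m³ remain.
Put 3 m³ in container 2; 4 m³ remain.
Put 4 m³ in container 2; 0 m³ remain.
Put 22 m³ in container 5; 8 m³ remain.
Put 9 m³ in container 4; 5 m³ remain.
5 containers × 30 m³ = 150 m³; used 135 m³; unused 15 m³.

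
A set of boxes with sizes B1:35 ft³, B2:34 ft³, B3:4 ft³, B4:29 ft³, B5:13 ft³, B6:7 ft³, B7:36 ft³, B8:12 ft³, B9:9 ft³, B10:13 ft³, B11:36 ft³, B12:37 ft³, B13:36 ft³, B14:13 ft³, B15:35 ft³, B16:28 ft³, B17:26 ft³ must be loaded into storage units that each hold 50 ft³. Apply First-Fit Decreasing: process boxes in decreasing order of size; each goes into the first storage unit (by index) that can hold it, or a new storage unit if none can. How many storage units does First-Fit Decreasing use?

Sorted descending: 37, 36, 36, 36, 35, 35, 34, 29, 28, 26, 13, 13, 13, 12, 9, 7, 4.
Put 37 ft³ in storage unit 1; 13 ft³ remain.
Put 36 ft³ in storage unit 2; 14 ft³ remain.
Put 36 ft³ in storage unit 3; 14 ft³ remain.
Put 36 ft³ in storage unit 4; 14 ft³ remain.
Put 35 ft³ in storage unit 5; 15 ft³ remain.
Put 35 ft³ in storage unit 6; 15 ft³ remain.
Put 34 ft³ in storage unit 7; 16 ft³ remain.
Put 29 ft³ in storage unit 8; 21 ft³ remain.
Put 28 ft³ in storage unit 9; 22 ft³ remain.
Put 26 ft³ in storage unit 10; 24 ft³ remain.
Put 13 ft³ in storage unit 1; 0 ft³ remain.
Put 13 ft³ in storage unit 2; 1 ft³ remain.
Put 13 ft³ in storage unit 3; 1 ft³ remain.
Put 12 ft³ in storage unit 4; 2 ft³ remain.
Put 9 ft³ in storage unit 5; 6 ft³ remain.
Put 7 ft³ in storage unit 6; 8 ft³ remain.
Put 4 ft³ in storage unit 5; 2 ft³ remain.
Final storage units: [37,13] [36,13] [36,13] [36,12] [35,9,4] [35,7] [34] [29] [28] [26].

10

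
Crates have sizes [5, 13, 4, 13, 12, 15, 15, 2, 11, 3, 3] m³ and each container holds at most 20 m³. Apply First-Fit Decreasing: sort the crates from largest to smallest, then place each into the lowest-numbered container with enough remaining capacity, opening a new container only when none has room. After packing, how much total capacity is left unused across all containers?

24

Sorted descending: 15, 15, 13, 13, 12, 11, 5, 4, 3, 3, 2.
Put 15 m³ in container 1; 5 m³ remain.
Put 15 m³ in container 2; 5 m³ remain.
Put 13 m³ in container 3; 7 m³ remain.
Put 13 m³ in container 4; 7 m³ remain.
Put 12 m³ in container 5; 8 m³ remain.
Put 11 m³ in container 6; 9 m³ remain.
Put 5 m³ in container 1; 0 m³ remain.
Put 4 m³ in container 2; 1 m³ remain.
Put 3 m³ in container 3; 4 m³ remain.
Put 3 m³ in container 3; 1 m³ remain.
Put 2 m³ in container 4; 5 m³ remain.
6 containers × 20 m³ = 120 m³; used 96 m³; unused 24 m³.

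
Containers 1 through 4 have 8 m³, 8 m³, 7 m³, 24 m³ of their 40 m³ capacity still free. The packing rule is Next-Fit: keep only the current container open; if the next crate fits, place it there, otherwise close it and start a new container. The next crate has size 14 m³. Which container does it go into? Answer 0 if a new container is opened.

4

Next-Fit only looks at container 4, which has 24 m³ free.
14 m³ fits there.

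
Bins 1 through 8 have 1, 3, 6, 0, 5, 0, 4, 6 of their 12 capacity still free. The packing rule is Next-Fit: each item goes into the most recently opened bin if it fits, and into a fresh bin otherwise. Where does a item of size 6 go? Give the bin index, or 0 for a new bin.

8

Next-Fit only looks at bin 8, which has 6 free.
6 fits there.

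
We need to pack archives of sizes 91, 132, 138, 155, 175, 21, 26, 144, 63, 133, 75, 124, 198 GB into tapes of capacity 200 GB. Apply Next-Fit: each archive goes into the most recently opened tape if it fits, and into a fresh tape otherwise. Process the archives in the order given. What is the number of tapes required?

9 tapes

91 GB → tape 1 (remaining 109 GB)
132 GB → tape 2 (remaining 68 GB)
138 GB → tape 3 (remaining 62 GB)
155 GB → tape 4 (remaining 45 GB)
175 GB → tape 5 (remaining 25 GB)
21 GB → tape 5 (remaining 4 GB)
26 GB → tape 6 (remaining 174 GB)
144 GB → tape 6 (remaining 30 GB)
63 GB → tape 7 (remaining 137 GB)
133 GB → tape 7 (remaining 4 GB)
75 GB → tape 8 (remaining 125 GB)
124 GB → tape 8 (remaining 1 GB)
198 GB → tape 9 (remaining 2 GB)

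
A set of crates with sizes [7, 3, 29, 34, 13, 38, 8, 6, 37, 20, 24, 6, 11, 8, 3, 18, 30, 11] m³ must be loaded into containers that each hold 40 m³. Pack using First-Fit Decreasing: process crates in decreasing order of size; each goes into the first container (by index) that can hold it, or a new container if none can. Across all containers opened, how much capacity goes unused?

Sorted descending: 38, 37, 34, 30, 29, 24, 20, 18, 13, 11, 11, 8, 8, 7, 6, 6, 3, 3.
container 1: place 38 m³, 2 m³ left
container 2: place 37 m³, 3 m³ left
container 3: place 34 m³, 6 m³ left
container 4: place 30 m³, 10 m³ left
container 5: place 29 m³, 11 m³ left
container 6: place 24 m³, 16 m³ left
container 7: place 20 m³, 20 m³ left
container 7: place 18 m³, 2 m³ left
container 6: place 13 m³, 3 m³ left
container 5: place 11 m³, 0 m³ left
container 8: place 11 m³, 29 m³ left
container 4: place 8 m³, 2 m³ left
container 8: place 8 m³, 21 m³ left
container 8: place 7 m³, 14 m³ left
container 3: place 6 m³, 0 m³ left
container 8: place 6 m³, 8 m³ left
container 2: place 3 m³, 0 m³ left
container 6: place 3 m³, 0 m³ left
8 containers × 40 m³ = 320 m³; used 306 m³; unused 14 m³.

14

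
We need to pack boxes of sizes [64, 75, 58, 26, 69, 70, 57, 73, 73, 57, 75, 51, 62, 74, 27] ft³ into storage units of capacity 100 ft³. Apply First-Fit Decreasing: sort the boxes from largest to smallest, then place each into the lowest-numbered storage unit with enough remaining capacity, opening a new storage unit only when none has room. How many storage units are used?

Sorted descending: 75, 75, 74, 73, 73, 70, 69, 64, 62, 58, 57, 57, 51, 27, 26.
75 ft³ → storage unit 1 (remaining 25 ft³)
75 ft³ → storage unit 2 (remaining 25 ft³)
74 ft³ → storage unit 3 (remaining 26 ft³)
73 ft³ → storage unit 4 (remaining 27 ft³)
73 ft³ → storage unit 5 (remaining 27 ft³)
70 ft³ → storage unit 6 (remaining 30 ft³)
69 ft³ → storage unit 7 (remaining 31 ft³)
64 ft³ → storage unit 8 (remaining 36 ft³)
62 ft³ → storage unit 9 (remaining 38 ft³)
58 ft³ → storage unit 10 (remaining 42 ft³)
57 ft³ → storage unit 11 (remaining 43 ft³)
57 ft³ → storage unit 12 (remaining 43 ft³)
51 ft³ → storage unit 13 (remaining 49 ft³)
27 ft³ → storage unit 4 (remaining 0 ft³)
26 ft³ → storage unit 3 (remaining 0 ft³)
Final storage units: [75] [75] [74,26] [73,27] [73] [70] [69] [64] [62] [58] [57] [57] [51].

13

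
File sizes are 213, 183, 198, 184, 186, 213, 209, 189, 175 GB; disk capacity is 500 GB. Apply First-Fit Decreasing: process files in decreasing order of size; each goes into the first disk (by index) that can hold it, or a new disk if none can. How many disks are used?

Sorted descending: 213, 213, 209, 198, 189, 186, 184, 183, 175.
Put 213 GB in disk 1; 287 GB remain.
Put 213 GB in disk 1; 74 GB remain.
Put 209 GB in disk 2; 291 GB remain.
Put 198 GB in disk 2; 93 GB remain.
Put 189 GB in disk 3; 311 GB remain.
Put 186 GB in disk 3; 125 GB remain.
Put 184 GB in disk 4; 316 GB remain.
Put 183 GB in disk 4; 133 GB remain.
Put 175 GB in disk 5; 325 GB remain.
Final disks: [213,213] [209,198] [189,186] [184,183] [175].

5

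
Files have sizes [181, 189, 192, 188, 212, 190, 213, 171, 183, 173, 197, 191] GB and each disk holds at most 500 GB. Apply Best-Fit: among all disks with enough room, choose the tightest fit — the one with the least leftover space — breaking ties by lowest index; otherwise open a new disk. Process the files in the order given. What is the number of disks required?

Put 181 GB in disk 1; 319 GB remain.
Put 189 GB in disk 1; 130 GB remain.
Put 192 GB in disk 2; 308 GB remain.
Put 188 GB in disk 2; 120 GB remain.
Put 212 GB in disk 3; 288 GB remain.
Put 190 GB in disk 3; 98 GB remain.
Put 213 GB in disk 4; 287 GB remain.
Put 171 GB in disk 4; 116 GB remain.
Put 183 GB in disk 5; 317 GB remain.
Put 173 GB in disk 5; 144 GB remain.
Put 197 GB in disk 6; 303 GB remain.
Put 191 GB in disk 6; 112 GB remain.
Final disks: [181,189] [192,188] [212,190] [213,171] [183,173] [197,191].

6 disks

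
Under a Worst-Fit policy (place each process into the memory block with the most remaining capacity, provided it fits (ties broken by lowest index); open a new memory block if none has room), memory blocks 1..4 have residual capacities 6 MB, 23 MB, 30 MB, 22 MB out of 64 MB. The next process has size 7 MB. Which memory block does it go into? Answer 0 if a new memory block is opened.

Memory blocks with room: memory block 2 (23 MB), memory block 3 (30 MB), memory block 4 (22 MB).
Most room is memory block 3 with 30 MB free.

3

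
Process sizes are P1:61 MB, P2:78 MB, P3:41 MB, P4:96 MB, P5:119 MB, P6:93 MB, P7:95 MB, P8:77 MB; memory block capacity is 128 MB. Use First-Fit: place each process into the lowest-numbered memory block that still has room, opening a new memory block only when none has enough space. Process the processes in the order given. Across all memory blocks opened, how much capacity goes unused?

236

Put P1 (61 MB) in memory block 1; 67 MB remain.
Put P2 (78 MB) in memory block 2; 50 MB remain.
Put P3 (41 MB) in memory block 1; 26 MB remain.
Put P4 (96 MB) in memory block 3; 32 MB remain.
Put P5 (119 MB) in memory block 4; 9 MB remain.
Put P6 (93 MB) in memory block 5; 35 MB remain.
Put P7 (95 MB) in memory block 6; 33 MB remain.
Put P8 (77 MB) in memory block 7; 51 MB remain.
7 memory blocks × 128 MB = 896 MB; used 660 MB; unused 236 MB.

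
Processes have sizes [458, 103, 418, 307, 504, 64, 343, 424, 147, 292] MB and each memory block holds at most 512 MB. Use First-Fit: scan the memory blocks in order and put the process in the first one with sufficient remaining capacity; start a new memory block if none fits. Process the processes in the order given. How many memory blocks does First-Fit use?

7 memory blocks

Put 458 MB in memory block 1; 54 MB remain.
Put 103 MB in memory block 2; 409 MB remain.
Put 418 MB in memory block 3; 94 MB remain.
Put 307 MB in memory block 2; 102 MB remain.
Put 504 MB in memory block 4; 8 MB remain.
Put 64 MB in memory block 2; 38 MB remain.
Put 343 MB in memory block 5; 169 MB remain.
Put 424 MB in memory block 6; 88 MB remain.
Put 147 MB in memory block 5; 22 MB remain.
Put 292 MB in memory block 7; 220 MB remain.
Final memory blocks: [458] [103,307,64] [418] [504] [343,147] [424] [292].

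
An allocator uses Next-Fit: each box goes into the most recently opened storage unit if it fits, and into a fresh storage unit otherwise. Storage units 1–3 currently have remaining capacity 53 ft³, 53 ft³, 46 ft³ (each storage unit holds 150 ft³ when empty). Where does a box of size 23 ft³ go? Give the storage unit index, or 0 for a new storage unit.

3

Next-Fit only looks at storage unit 3, which has 46 ft³ free.
23 ft³ fits there.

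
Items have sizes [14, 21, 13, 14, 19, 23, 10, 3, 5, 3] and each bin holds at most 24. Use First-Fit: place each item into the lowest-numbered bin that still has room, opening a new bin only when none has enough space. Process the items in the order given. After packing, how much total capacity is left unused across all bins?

19

Put 14 in bin 1; 10 remain.
Put 21 in bin 2; 3 remain.
Put 13 in bin 3; 11 remain.
Put 14 in bin 4; 10 remain.
Put 19 in bin 5; 5 remain.
Put 23 in bin 6; 1 remain.
Put 10 in bin 1; 0 remain.
Put 3 in bin 2; 0 remain.
Put 5 in bin 3; 6 remain.
Put 3 in bin 3; 3 remain.
6 bins × 24 = 144; used 125; unused 19.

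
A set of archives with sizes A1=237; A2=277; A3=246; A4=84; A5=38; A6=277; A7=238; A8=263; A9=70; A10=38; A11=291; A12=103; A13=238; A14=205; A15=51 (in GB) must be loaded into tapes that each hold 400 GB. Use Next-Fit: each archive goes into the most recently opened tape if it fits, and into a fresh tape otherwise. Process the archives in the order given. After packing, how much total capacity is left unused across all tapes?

944

Put A1 (237 GB) in tape 1; 163 GB remain.
Put A2 (277 GB) in tape 2; 123 GB remain.
Put A3 (246 GB) in tape 3; 154 GB remain.
Put A4 (84 GB) in tape 3; 70 GB remain.
Put A5 (38 GB) in tape 3; 32 GB remain.
Put A6 (277 GB) in tape 4; 123 GB remain.
Put A7 (238 GB) in tape 5; 162 GB remain.
Put A8 (263 GB) in tape 6; 137 GB remain.
Put A9 (70 GB) in tape 6; 67 GB remain.
Put A10 (38 GB) in tape 6; 29 GB remain.
Put A11 (291 GB) in tape 7; 109 GB remain.
Put A12 (103 GB) in tape 7; 6 GB remain.
Put A13 (238 GB) in tape 8; 162 GB remain.
Put A14 (205 GB) in tape 9; 195 GB remain.
Put A15 (51 GB) in tape 9; 144 GB remain.
9 tapes × 400 GB = 3600 GB; used 2656 GB; unused 944 GB.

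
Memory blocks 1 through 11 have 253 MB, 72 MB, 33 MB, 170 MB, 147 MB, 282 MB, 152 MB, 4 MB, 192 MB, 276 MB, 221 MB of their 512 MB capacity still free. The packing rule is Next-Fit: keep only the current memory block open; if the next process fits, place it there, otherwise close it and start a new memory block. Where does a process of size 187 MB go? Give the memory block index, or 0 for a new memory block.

11

Next-Fit only looks at memory block 11, which has 221 MB free.
187 MB fits there.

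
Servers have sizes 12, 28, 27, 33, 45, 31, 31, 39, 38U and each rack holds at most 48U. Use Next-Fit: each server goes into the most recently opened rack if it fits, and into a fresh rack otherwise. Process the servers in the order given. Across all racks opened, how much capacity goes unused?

100

rack 1: place 12U, 36U left
rack 1: place 28U, 8U left
rack 2: place 27U, 21U left
rack 3: place 33U, 15U left
rack 4: place 45U, 3U left
rack 5: place 31U, 17U left
rack 6: place 31U, 17U left
rack 7: place 39U, 9U left
rack 8: place 38U, 10U left
8 racks × 48U = 384U; used 284U; unused 100U.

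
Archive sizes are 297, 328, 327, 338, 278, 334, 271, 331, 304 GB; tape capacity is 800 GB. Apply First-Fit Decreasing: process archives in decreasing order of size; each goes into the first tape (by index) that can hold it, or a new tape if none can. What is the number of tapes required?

5

Sorted descending: 338, 334, 331, 328, 327, 304, 297, 278, 271.
tape 1: place 338 GB, 462 GB left
tape 1: place 334 GB, 128 GB left
tape 2: place 331 GB, 469 GB left
tape 2: place 328 GB, 141 GB left
tape 3: place 327 GB, 473 GB left
tape 3: place 304 GB, 169 GB left
tape 4: place 297 GB, 503 GB left
tape 4: place 278 GB, 225 GB left
tape 5: place 271 GB, 529 GB left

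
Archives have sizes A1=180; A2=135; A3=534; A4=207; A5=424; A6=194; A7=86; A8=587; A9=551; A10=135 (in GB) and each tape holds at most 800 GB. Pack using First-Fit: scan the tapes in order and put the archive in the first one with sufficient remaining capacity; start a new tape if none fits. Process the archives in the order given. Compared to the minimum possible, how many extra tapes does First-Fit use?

1

First-Fit: [180,135,207,194] [534,86,135] [424] [587] [551] → 5 tapes.
Total size 3033 GB; any packing needs at least ⌈3033/800⌉ = 4 tapes.
An optimal packing achieves that bound: [587,207] [551,194] [534,180,86] [424,135,135] → 4 tapes.
Excess: 5 − 4 = 1.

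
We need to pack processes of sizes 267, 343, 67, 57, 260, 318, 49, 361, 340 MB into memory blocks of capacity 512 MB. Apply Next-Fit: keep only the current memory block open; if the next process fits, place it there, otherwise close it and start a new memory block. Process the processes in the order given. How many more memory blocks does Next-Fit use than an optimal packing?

Next-Fit: [267] [343,67,57] [260] [318,49] [361] [340] → 6 memory blocks.
6 processes exceed 256 MB (half the capacity), and no two of those can share a memory block, so at least 6 memory blocks are needed.
So 6 is already optimal.

0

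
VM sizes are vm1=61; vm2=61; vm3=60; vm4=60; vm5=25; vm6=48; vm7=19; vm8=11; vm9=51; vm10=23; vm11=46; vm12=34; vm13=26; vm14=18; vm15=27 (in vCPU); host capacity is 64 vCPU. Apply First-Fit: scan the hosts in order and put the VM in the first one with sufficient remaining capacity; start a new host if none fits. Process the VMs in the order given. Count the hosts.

host 1: place vm1 (61 vCPU), 3 vCPU left
host 2: place vm2 (61 vCPU), 3 vCPU left
host 3: place vm3 (60 vCPU), 4 vCPU left
host 4: place vm4 (60 vCPU), 4 vCPU left
host 5: place vm5 (25 vCPU), 39 vCPU left
host 6: place vm6 (48 vCPU), 16 vCPU left
host 5: place vm7 (19 vCPU), 20 vCPU left
host 5: place vm8 (11 vCPU), 9 vCPU left
host 7: place vm9 (51 vCPU), 13 vCPU left
host 8: place vm10 (23 vCPU), 41 vCPU left
host 9: place vm11 (46 vCPU), 18 vCPU left
host 8: place vm12 (34 vCPU), 7 vCPU left
host 10: place vm13 (26 vCPU), 38 vCPU left
host 9: place vm14 (18 vCPU), 0 vCPU left
host 10: place vm15 (27 vCPU), 11 vCPU left
Final hosts: [61] [61] [60] [60] [25,19,11] [48] [51] [23,34] [46,18] [26,27].

10 hosts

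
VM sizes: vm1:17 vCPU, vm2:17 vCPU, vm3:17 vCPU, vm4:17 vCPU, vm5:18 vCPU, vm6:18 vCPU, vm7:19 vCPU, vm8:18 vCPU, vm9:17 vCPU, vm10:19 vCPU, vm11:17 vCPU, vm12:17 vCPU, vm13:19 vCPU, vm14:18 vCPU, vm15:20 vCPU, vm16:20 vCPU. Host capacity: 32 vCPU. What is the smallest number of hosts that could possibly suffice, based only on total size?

9 hosts

Total size = 17 + 17 + 17 + 17 + 18 + 18 + 19 + 18 + 17 + 19 + 17 + 17 + 19 + 18 + 20 + 20 = 288 vCPU.
⌈288 / 32⌉ = 9.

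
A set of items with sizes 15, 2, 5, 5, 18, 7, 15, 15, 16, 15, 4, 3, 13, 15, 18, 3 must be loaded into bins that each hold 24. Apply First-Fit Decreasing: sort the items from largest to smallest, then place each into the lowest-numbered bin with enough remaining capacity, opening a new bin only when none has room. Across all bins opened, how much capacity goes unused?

47

Sorted descending: 18, 18, 16, 15, 15, 15, 15, 15, 13, 7, 5, 5, 4, 3, 3, 2.
18 → bin 1 (remaining 6)
18 → bin 2 (remaining 6)
16 → bin 3 (remaining 8)
15 → bin 4 (remaining 9)
15 → bin 5 (remaining 9)
15 → bin 6 (remaining 9)
15 → bin 7 (remaining 9)
15 → bin 8 (remaining 9)
13 → bin 9 (remaining 11)
7 → bin 3 (remaining 1)
5 → bin 1 (remaining 1)
5 → bin 2 (remaining 1)
4 → bin 4 (remaining 5)
3 → bin 4 (remaining 2)
3 → bin 5 (remaining 6)
2 → bin 4 (remaining 0)
9 bins × 24 = 216; used 169; unused 47.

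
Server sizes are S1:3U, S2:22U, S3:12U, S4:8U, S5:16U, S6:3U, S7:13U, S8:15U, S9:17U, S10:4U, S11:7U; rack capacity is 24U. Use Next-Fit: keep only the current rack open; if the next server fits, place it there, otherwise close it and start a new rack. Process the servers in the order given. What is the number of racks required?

S1 (3U) → rack 1 (remaining 21U)
S2 (22U) → rack 2 (remaining 2U)
S3 (12U) → rack 3 (remaining 12U)
S4 (8U) → rack 3 (remaining 4U)
S5 (16U) → rack 4 (remaining 8U)
S6 (3U) → rack 4 (remaining 5U)
S7 (13U) → rack 5 (remaining 11U)
S8 (15U) → rack 6 (remaining 9U)
S9 (17U) → rack 7 (remaining 7U)
S10 (4U) → rack 7 (remaining 3U)
S11 (7U) → rack 8 (remaining 17U)

8 racks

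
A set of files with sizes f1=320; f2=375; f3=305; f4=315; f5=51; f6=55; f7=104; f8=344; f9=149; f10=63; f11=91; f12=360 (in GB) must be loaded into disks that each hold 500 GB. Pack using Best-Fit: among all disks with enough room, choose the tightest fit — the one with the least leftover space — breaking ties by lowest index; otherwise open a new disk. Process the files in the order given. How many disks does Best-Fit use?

f1 (320 GB) → disk 1 (remaining 180 GB)
f2 (375 GB) → disk 2 (remaining 125 GB)
f3 (305 GB) → disk 3 (remaining 195 GB)
f4 (315 GB) → disk 4 (remaining 185 GB)
f5 (51 GB) → disk 2 (remaining 74 GB)
f6 (55 GB) → disk 2 (remaining 19 GB)
f7 (104 GB) → disk 1 (remaining 76 GB)
f8 (344 GB) → disk 5 (remaining 156 GB)
f9 (149 GB) → disk 5 (remaining 7 GB)
f10 (63 GB) → disk 1 (remaining 13 GB)
f11 (91 GB) → disk 4 (remaining 94 GB)
f12 (360 GB) → disk 6 (remaining 140 GB)
Final disks: [320,104,63] [375,51,55] [305] [315,91] [344,149] [360].

6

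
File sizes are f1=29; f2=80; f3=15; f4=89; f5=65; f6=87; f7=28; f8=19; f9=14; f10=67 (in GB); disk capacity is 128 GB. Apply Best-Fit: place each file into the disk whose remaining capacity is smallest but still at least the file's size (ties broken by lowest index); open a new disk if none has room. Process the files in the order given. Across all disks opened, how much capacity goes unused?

147

f1 (29 GB) → disk 1 (remaining 99 GB)
f2 (80 GB) → disk 1 (remaining 19 GB)
f3 (15 GB) → disk 1 (remaining 4 GB)
f4 (89 GB) → disk 2 (remaining 39 GB)
f5 (65 GB) → disk 3 (remaining 63 GB)
f6 (87 GB) → disk 4 (remaining 41 GB)
f7 (28 GB) → disk 2 (remaining 11 GB)
f8 (19 GB) → disk 4 (remaining 22 GB)
f9 (14 GB) → disk 4 (remaining 8 GB)
f10 (67 GB) → disk 5 (remaining 61 GB)
5 disks × 128 GB = 640 GB; used 493 GB; unused 147 GB.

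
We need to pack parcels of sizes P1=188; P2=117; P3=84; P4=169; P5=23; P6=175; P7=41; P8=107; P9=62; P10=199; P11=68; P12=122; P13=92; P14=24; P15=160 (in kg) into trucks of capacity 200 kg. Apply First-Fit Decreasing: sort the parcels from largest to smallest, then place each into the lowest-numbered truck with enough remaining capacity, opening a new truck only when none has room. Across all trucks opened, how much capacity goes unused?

Sorted descending: 199, 188, 175, 169, 160, 122, 117, 107, 92, 84, 68, 62, 41, 24, 23.
199 kg → truck 1 (remaining 1 kg)
188 kg → truck 2 (remaining 12 kg)
175 kg → truck 3 (remaining 25 kg)
169 kg → truck 4 (remaining 31 kg)
160 kg → truck 5 (remaining 40 kg)
122 kg → truck 6 (remaining 78 kg)
117 kg → truck 7 (remaining 83 kg)
107 kg → truck 8 (remaining 93 kg)
92 kg → truck 8 (remaining 1 kg)
84 kg → truck 9 (remaining 116 kg)
68 kg → truck 6 (remaining 10 kg)
62 kg → truck 7 (remaining 21 kg)
41 kg → truck 9 (remaining 75 kg)
24 kg → truck 3 (remaining 1 kg)
23 kg → truck 4 (remaining 8 kg)
9 trucks × 200 kg = 1800 kg; used 1631 kg; unused 169 kg.

169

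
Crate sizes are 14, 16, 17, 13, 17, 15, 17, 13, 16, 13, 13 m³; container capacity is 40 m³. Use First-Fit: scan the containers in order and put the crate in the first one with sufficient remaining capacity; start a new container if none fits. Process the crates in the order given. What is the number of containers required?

6 containers

Put 14 m³ in container 1; 26 m³ remain.
Put 16 m³ in container 1; 10 m³ remain.
Put 17 m³ in container 2; 23 m³ remain.
Put 13 m³ in container 2; 10 m³ remain.
Put 17 m³ in container 3; 23 m³ remain.
Put 15 m³ in container 3; 8 m³ remain.
Put 17 m³ in container 4; 23 m³ remain.
Put 13 m³ in container 4; 10 m³ remain.
Put 16 m³ in container 5; 24 m³ remain.
Put 13 m³ in container 5; 11 m³ remain.
Put 13 m³ in container 6; 27 m³ remain.
Final containers: [14,16] [17,13] [17,15] [17,13] [16,13] [13].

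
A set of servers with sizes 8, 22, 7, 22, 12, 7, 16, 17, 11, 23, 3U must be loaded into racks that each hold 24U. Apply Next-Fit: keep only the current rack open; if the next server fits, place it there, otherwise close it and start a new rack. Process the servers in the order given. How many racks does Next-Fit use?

Put 8U in rack 1; 16U remain.
Put 22U in rack 2; 2U remain.
Put 7U in rack 3; 17U remain.
Put 22U in rack 4; 2U remain.
Put 12U in rack 5; 12U remain.
Put 7U in rack 5; 5U remain.
Put 16U in rack 6; 8U remain.
Put 17U in rack 7; 7U remain.
Put 11U in rack 8; 13U remain.
Put 23U in rack 9; 1U remain.
Put 3U in rack 10; 21U remain.
Final racks: [8] [22] [7] [22] [12,7] [16] [17] [11] [23] [3].

10 racks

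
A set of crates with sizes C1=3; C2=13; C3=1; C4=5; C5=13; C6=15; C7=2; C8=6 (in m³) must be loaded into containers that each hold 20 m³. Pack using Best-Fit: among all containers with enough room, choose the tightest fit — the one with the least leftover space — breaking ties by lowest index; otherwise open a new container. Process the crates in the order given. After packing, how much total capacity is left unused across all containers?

22

Put C1 (3 m³) in container 1; 17 m³ remain.
Put C2 (13 m³) in container 1; 4 m³ remain.
Put C3 (1 m³) in container 1; 3 m³ remain.
Put C4 (5 m³) in container 2; 15 m³ remain.
Put C5 (13 m³) in container 2; 2 m³ remain.
Put C6 (15 m³) in container 3; 5 m³ remain.
Put C7 (2 m³) in container 2; 0 m³ remain.
Put C8 (6 m³) in container 4; 14 m³ remain.
4 containers × 20 m³ = 80 m³; used 58 m³; unused 22 m³.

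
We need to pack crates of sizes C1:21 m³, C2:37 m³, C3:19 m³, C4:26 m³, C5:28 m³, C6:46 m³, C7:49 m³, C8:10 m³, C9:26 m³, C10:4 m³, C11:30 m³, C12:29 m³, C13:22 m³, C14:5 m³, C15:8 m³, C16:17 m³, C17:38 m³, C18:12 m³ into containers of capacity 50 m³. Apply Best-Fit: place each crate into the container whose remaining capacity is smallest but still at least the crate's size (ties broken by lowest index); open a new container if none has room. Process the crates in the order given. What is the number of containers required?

10 containers

Put C1 (21 m³) in container 1; 29 m³ remain.
Put C2 (37 m³) in container 2; 13 m³ remain.
Put C3 (19 m³) in container 1; 10 m³ remain.
Put C4 (26 m³) in container 3; 24 m³ remain.
Put C5 (28 m³) in container 4; 22 m³ remain.
Put C6 (46 m³) in container 5; 4 m³ remain.
Put C7 (49 m³) in container 6; 1 m³ remain.
Put C8 (10 m³) in container 1; 0 m³ remain.
Put C9 (26 m³) in container 7; 24 m³ remain.
Put C10 (4 m³) in container 5; 0 m³ remain.
Put C11 (30 m³) in container 8; 20 m³ remain.
Put C12 (29 m³) in container 9; 21 m³ remain.
Put C13 (22 m³) in container 4; 0 m³ remain.
Put C14 (5 m³) in container 2; 8 m³ remain.
Put C15 (8 m³) in container 2; 0 m³ remain.
Put C16 (17 m³) in container 8; 3 m³ remain.
Put C17 (38 m³) in container 10; 12 m³ remain.
Put C18 (12 m³) in container 10; 0 m³ remain.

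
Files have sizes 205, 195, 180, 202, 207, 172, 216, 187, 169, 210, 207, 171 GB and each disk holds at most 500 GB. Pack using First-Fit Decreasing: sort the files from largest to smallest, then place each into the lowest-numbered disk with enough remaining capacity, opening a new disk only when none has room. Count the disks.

Sorted descending: 216, 210, 207, 207, 205, 202, 195, 187, 180, 172, 171, 169.
Put 216 GB in disk 1; 284 GB remain.
Put 210 GB in disk 1; 74 GB remain.
Put 207 GB in disk 2; 293 GB remain.
Put 207 GB in disk 2; 86 GB remain.
Put 205 GB in disk 3; 295 GB remain.
Put 202 GB in disk 3; 93 GB remain.
Put 195 GB in disk 4; 305 GB remain.
Put 187 GB in disk 4; 118 GB remain.
Put 180 GB in disk 5; 320 GB remain.
Put 172 GB in disk 5; 148 GB remain.
Put 171 GB in disk 6; 329 GB remain.
Put 169 GB in disk 6; 160 GB remain.
Final disks: [216,210] [207,207] [205,202] [195,187] [180,172] [171,169].

6 disks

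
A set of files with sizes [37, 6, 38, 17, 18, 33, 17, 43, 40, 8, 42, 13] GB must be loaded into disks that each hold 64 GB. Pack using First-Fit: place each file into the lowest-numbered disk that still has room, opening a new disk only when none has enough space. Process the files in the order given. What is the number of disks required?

6

Put 37 GB in disk 1; 27 GB remain.
Put 6 GB in disk 1; 21 GB remain.
Put 38 GB in disk 2; 26 GB remain.
Put 17 GB in disk 1; 4 GB remain.
Put 18 GB in disk 2; 8 GB remain.
Put 33 GB in disk 3; 31 GB remain.
Put 17 GB in disk 3; 14 GB remain.
Put 43 GB in disk 4; 21 GB remain.
Put 40 GB in disk 5; 24 GB remain.
Put 8 GB in disk 2; 0 GB remain.
Put 42 GB in disk 6; 22 GB remain.
Put 13 GB in disk 3; 1 GB remain.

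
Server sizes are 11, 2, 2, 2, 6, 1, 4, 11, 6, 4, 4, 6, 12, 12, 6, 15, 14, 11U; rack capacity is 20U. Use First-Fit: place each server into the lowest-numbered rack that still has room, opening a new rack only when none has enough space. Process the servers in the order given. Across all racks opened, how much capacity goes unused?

rack 1: place 11U, 9U left
rack 1: place 2U, 7U left
rack 1: place 2U, 5U left
rack 1: place 2U, 3U left
rack 2: place 6U, 14U left
rack 1: place 1U, 2U left
rack 2: place 4U, 10U left
rack 3: place 11U, 9U left
rack 2: place 6U, 4U left
rack 2: place 4U, 0U left
rack 3: place 4U, 5U left
rack 4: place 6U, 14U left
rack 4: place 12U, 2U left
rack 5: place 12U, 8U left
rack 5: place 6U, 2U left
rack 6: place 15U, 5U left
rack 7: place 14U, 6U left
rack 8: place 11U, 9U left
8 racks × 20U = 160U; used 129U; unused 31U.

31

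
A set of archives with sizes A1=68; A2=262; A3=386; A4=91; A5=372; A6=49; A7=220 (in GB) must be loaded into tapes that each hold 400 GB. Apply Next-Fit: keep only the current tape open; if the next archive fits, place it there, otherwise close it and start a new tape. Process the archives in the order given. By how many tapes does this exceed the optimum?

Next-Fit: [68,262] [386] [91] [372] [49,220] → 5 tapes.
Total size 1448 GB; any packing needs at least ⌈1448/400⌉ = 4 tapes.
An optimal packing achieves that bound: [386] [372] [262,91] [220,68,49] → 4 tapes.
Excess: 5 − 4 = 1.

1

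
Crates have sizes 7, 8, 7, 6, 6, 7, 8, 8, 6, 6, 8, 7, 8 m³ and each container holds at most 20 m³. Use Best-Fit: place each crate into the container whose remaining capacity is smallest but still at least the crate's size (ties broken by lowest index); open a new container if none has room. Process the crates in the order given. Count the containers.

7 m³ → container 1 (remaining 13 m³)
8 m³ → container 1 (remaining 5 m³)
7 m³ → container 2 (remaining 13 m³)
6 m³ → container 2 (remaining 7 m³)
6 m³ → container 2 (remaining 1 m³)
7 m³ → container 3 (remaining 13 m³)
8 m³ → container 3 (remaining 5 m³)
8 m³ → container 4 (remaining 12 m³)
6 m³ → container 4 (remaining 6 m³)
6 m³ → container 4 (remaining 0 m³)
8 m³ → container 5 (remaining 12 m³)
7 m³ → container 5 (remaining 5 m³)
8 m³ → container 6 (remaining 12 m³)

6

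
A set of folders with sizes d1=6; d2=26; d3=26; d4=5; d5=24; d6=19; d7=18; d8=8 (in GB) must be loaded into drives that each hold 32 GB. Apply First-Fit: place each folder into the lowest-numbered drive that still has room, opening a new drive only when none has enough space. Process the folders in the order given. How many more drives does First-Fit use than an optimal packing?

First-Fit: [6,26] [26,5] [24,8] [19] [18] → 5 drives.
Total size 132 GB; any packing needs at least ⌈132/32⌉ = 5 drives.
So 5 is already optimal.

0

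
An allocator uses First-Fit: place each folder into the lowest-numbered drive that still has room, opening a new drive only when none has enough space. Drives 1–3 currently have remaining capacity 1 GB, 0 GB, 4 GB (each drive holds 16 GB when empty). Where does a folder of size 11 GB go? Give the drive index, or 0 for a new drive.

No drive has ≥ 11 GB free, so a new drive is opened.

0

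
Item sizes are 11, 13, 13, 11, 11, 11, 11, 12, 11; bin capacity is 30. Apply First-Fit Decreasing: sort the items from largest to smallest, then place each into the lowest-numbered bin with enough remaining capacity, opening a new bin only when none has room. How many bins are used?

5 bins

Sorted descending: 13, 13, 12, 11, 11, 11, 11, 11, 11.
13 → bin 1 (remaining 17)
13 → bin 1 (remaining 4)
12 → bin 2 (remaining 18)
11 → bin 2 (remaining 7)
11 → bin 3 (remaining 19)
11 → bin 3 (remaining 8)
11 → bin 4 (remaining 19)
11 → bin 4 (remaining 8)
11 → bin 5 (remaining 19)
Final bins: [13,13] [12,11] [11,11] [11,11] [11].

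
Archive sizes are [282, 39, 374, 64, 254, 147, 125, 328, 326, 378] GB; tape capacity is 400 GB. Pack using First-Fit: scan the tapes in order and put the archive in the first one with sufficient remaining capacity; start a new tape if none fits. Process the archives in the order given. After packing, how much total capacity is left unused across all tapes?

tape 1: place 282 GB, 118 GB left
tape 1: place 39 GB, 79 GB left
tape 2: place 374 GB, 26 GB left
tape 1: place 64 GB, 15 GB left
tape 3: place 254 GB, 146 GB left
tape 4: place 147 GB, 253 GB left
tape 3: place 125 GB, 21 GB left
tape 5: place 328 GB, 72 GB left
tape 6: place 326 GB, 74 GB left
tape 7: place 378 GB, 22 GB left
7 tapes × 400 GB = 2800 GB; used 2317 GB; unused 483 GB.

483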